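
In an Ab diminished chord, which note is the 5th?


Diminished triad = root + minor 3rd (3 semitones) + diminished 5th (6 semitones)
A triad on Ab stacks thirds, so the chord tones use letter names A-C-E
Root: Ab
Minor 3rd above Ab: Cb
Diminished 5th above Ab: Ebb
The 5th = Ebb


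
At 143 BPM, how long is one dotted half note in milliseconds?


Working:
One quarter-note beat = 60000 / BPM = 60000 / 143 ms
Dotted half note = 3 × quarter note
Duration = 3 × 60000 / 143 = 180000 / 143
= 1258.7 ms


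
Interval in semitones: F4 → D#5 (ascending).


Let's work it out.
Absolute semitone position = octave×12 + chromatic position
F4: 4×12 + 5 = 53
D#5: 5×12 + 3 = 63
Difference = 63 - 53 = 10
= 10 semitones


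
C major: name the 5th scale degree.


Step by step:
Major scale pattern: W-W-H-W-W-W-H (2-2-1-2-2-2-1 semitones)
Starting from C:
  C + 2 semitones → D
  D + 2 semitones → E
  E + 1 semitone → F
  F + 2 semitones → G
  G + 2 semitones → A
  A + 2 semitones → B
  B + 1 semitone → C
Scale: C D E F G A B
Degree 5 = G


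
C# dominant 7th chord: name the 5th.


Reasoning:
Dominant 7th chord = root + major 3rd + perfect 5th + minor 7th
Seventh chords stack in thirds, so the letter names are C-E-G-B
Root: C#
Major 3rd above C#: E#
Perfect 5th above C#: G#
Minor 7th above C#: B
The 5th = G#


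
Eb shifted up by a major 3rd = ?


major 3rd: 3 letter names, 4 semitones
Letter: E + 2 → G
Pitch: Eb + 4 semitones, spelled as a G → G
= G


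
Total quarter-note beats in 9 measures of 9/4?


Let's work it out.
Time signature 9/4: the bottom number 4 means the quarter note gets one count
The top number 9 means 9 quarter-note beats per measure
Total = 9 × 9 measures
= 81 quarter-note beats


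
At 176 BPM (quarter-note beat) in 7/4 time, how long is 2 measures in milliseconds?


Let's work it out.
Quarter-note beat duration = 60000 / 176 ms
Beats per measure (7/4) = 7
One measure = 7 × 60000 / 176 = 420000 / 176 ms
2 measures = 2 × 420000 / 176 = 840000 / 176
= 4772.7 ms


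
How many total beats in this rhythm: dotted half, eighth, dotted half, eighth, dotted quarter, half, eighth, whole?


Step by step:
Beat values:
  dotted half = 3 beats
  eighth = 0.5 beats
  dotted half = 3 beats
  eighth = 0.5 beats
  dotted quarter = 1.5 beats
  half = 2 beats
  eighth = 0.5 beats
  whole = 4 beats
Sum = 3 + 0.5 + 3 + 0.5 + 1.5 + 2 + 0.5 + 4
= 15 beats


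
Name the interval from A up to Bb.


Letter names: A → B spans 2 letter names → a 2nd
Semitones: A → Bb = 1 half-step
A 2nd of 1 semitone is a minor 2nd
= minor 2nd


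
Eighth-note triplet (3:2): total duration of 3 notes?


Let's work it out.
Triplet: 3 notes occupy the space of 2 eighth notes
Space = 2 × 1/2 = 1 beat
Each triplet note = 1 / 3 = 1/3 beats
3 notes = 3 × 1/3 = 1
= 1 beat


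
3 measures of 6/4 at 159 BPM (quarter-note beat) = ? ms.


Solution.
Quarter-note beat duration = 60000 / 159 ms
Beats per measure (6/4) = 6
One measure = 6 × 60000 / 159 = 360000 / 159 ms
3 measures = 3 × 360000 / 159 = 1080000 / 159
= 6792.5 ms


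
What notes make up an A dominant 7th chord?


Solution.
Dominant 7th chord = root + major 3rd + perfect 5th + minor 7th
Seventh chords stack in thirds, so the letter names are A-C-E-G
Root: A
Major 3rd above A: C#
Perfect 5th above A: E
Minor 7th above A: G
Chord = A C# E G


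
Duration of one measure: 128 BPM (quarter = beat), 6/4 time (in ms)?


Quarter-note beat duration = 60000 / 128 ms
Beats per measure (6/4) = 6
One measure = 6 × 60000 / 128 = 360000 / 128 ms
= 2812.5 ms


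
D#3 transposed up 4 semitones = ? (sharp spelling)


Step by step:
D#3: chromatic position 3 in octave 3 → absolute = 3×12 + 3 = 39
Transpose up 4: 39 + 4 = 43
43 = 3×12 + 7 → G in octave 3
Result = G3


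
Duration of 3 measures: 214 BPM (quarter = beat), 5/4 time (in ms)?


Working:
Quarter-note beat duration = 60000 / 214 ms
Beats per measure (5/4) = 5
One measure = 5 × 60000 / 214 = 300000 / 214 ms
3 measures = 3 × 300000 / 214 = 900000 / 214
= 4205.6 ms


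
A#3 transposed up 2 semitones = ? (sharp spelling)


Let's work it out.
A#3: chromatic position 10 in octave 3 → absolute = 3×12 + 10 = 46
Transpose up 2: 46 + 2 = 48
48 = 4×12 + 0 → C in octave 4
Result = C4


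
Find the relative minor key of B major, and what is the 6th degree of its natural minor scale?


The relative minor shares the major's key signature and starts on its 6th degree
6th degree = a major 6th above the tonic; a major 6th above B is G#
→ relative minor of B major is G# minor
G# natural minor scale: G# A# B C# D# E F#
= G# minor; 6th degree = E


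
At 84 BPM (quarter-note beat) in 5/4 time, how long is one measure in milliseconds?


Solution.
Quarter-note beat duration = 60000 / 84 ms
Beats per measure (5/4) = 5
One measure = 5 × 60000 / 84 = 300000 / 84 ms
= 3571.4 ms


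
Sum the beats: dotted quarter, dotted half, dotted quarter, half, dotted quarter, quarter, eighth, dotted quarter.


Let's work it out.
Beat values:
  dotted quarter = 1.5 beats
  dotted half = 3 beats
  dotted quarter = 1.5 beats
  half = 2 beats
  dotted quarter = 1.5 beats
  quarter = 1 beat
  eighth = 0.5 beats
  dotted quarter = 1.5 beats
Sum = 1.5 + 3 + 1.5 + 2 + 1.5 + 1 + 0.5 + 1.5
= 12.5 beats


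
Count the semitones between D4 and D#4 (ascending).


Reasoning:
Absolute semitone position = octave×12 + chromatic position
D4: 4×12 + 2 = 50
D#4: 4×12 + 3 = 51
Difference = 51 - 50 = 1
= 1 semitone


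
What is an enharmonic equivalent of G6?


Enharmonic notes sound the same pitch but are spelled with different letter names
G and Abb name the same pitch class
= Abb6


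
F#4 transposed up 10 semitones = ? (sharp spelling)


Reasoning:
F#4: chromatic position 6 in octave 4 → absolute = 4×12 + 6 = 54
Transpose up 10: 54 + 10 = 64
64 = 5×12 + 4 → E in octave 5
Result = E5


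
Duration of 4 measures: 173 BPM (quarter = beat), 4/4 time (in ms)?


Solution.
Quarter-note beat duration = 60000 / 173 ms
Beats per measure (4/4) = 4
One measure = 4 × 60000 / 173 = 240000 / 173 ms
4 measures = 4 × 240000 / 173 = 960000 / 173
= 5549.1 ms


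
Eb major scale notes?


Reasoning:
Major scale pattern: W-W-H-W-W-W-H (2-2-1-2-2-2-1 semitones)
Starting from Eb:
  Eb + 2 semitones → F
  F + 2 semitones → G
  G + 1 semitone → Ab
  Ab + 2 semitones → Bb
  Bb + 2 semitones → C
  C + 2 semitones → D
  D + 1 semitone → Eb
Scale = Eb F G Ab Bb C D


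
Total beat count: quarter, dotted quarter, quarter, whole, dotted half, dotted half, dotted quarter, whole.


Beat values:
  quarter = 1 beat
  dotted quarter = 1.5 beats
  quarter = 1 beat
  whole = 4 beats
  dotted half = 3 beats
  dotted half = 3 beats
  dotted quarter = 1.5 beats
  whole = 4 beats
Sum = 1 + 1.5 + 1 + 4 + 3 + 3 + 1.5 + 4
= 19 beats


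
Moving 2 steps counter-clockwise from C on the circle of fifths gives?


Solution.
Each counter-clockwise step moves down a perfect 5th (= up a perfect 4th)
From C: C → F → Bb
= Bb


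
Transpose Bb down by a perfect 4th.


Working:
perfect 4th: 4 letter names, 5 semitones
Letter: B - 3 → F
Pitch: Bb - 5 semitones, spelled as an F → F
= F


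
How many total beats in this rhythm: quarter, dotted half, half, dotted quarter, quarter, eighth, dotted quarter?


Reasoning:
Beat values:
  quarter = 1 beat
  dotted half = 3 beats
  half = 2 beats
  dotted quarter = 1.5 beats
  quarter = 1 beat
  eighth = 0.5 beats
  dotted quarter = 1.5 beats
Sum = 1 + 3 + 2 + 1.5 + 1 + 0.5 + 1.5
= 10.5 beats


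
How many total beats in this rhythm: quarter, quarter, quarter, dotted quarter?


Beat values:
  quarter = 1 beat
  quarter = 1 beat
  quarter = 1 beat
  dotted quarter = 1.5 beats
Sum = 1 + 1 + 1 + 1.5
= 4.5 beats


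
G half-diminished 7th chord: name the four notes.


Half-diminished 7th chord = root + minor 3rd + diminished 5th + minor 7th
Seventh chords stack in thirds, so the letter names are G-B-D-F
Root: G
Minor 3rd above G: Bb
Diminished 5th above G: Db
Minor 7th above G: F
Chord = G Bb Db F


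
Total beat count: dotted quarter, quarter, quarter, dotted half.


Working:
Beat values:
  dotted quarter = 1.5 beats
  quarter = 1 beat
  quarter = 1 beat
  dotted half = 3 beats
Sum = 1.5 + 1 + 1 + 3
= 6.5 beats


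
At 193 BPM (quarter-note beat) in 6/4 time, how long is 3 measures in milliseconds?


Step by step:
Quarter-note beat duration = 60000 / 193 ms
Beats per measure (6/4) = 6
One measure = 6 × 60000 / 193 = 360000 / 193 ms
3 measures = 3 × 360000 / 193 = 1080000 / 193
= 5595.9 ms


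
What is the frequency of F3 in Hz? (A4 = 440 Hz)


f = 440 × 2^(n/12) where n = semitones from A4
F3: -16 semitones from A4
f = 440 × 2^(-16/12)
f = 174.61 Hz


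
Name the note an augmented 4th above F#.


Working:
A 4th spans 4 letter names, so from F we land on B
An augmented 4th = 6 semitones above F#
Spell B at that pitch: B#
= B#


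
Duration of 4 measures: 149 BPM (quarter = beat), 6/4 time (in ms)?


Reasoning:
Quarter-note beat duration = 60000 / 149 ms
Beats per measure (6/4) = 6
One measure = 6 × 60000 / 149 = 360000 / 149 ms
4 measures = 4 × 360000 / 149 = 1440000 / 149
= 9664.4 ms


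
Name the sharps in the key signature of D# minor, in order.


Sharp minor keys follow the circle of fifths: A(0), E(1), B(2), F#(3), C#(4), G#(5), D#(6), A#(7)
D# minor has 6 sharps
Order of sharps: F# C# G# D# A# E# B# → first 6: F#, C#, G#, D#, A#, E#
= F#, C#, G#, D#, A#, E#


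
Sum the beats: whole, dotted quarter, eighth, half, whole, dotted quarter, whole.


Beat values:
  whole = 4 beats
  dotted quarter = 1.5 beats
  eighth = 0.5 beats
  half = 2 beats
  whole = 4 beats
  dotted quarter = 1.5 beats
  whole = 4 beats
Sum = 4 + 1.5 + 0.5 + 2 + 4 + 1.5 + 4
= 17.5 beats


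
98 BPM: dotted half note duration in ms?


One quarter-note beat = 60000 / BPM = 60000 / 98 ms
Dotted half note = 3 × quarter note
Duration = 3 × 60000 / 98 = 180000 / 98
= 1836.7 ms


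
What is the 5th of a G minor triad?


Reasoning:
Minor triad = root + minor 3rd (3 semitones) + perfect 5th (7 semitones)
A triad on G stacks thirds, so the chord tones use letter names G-B-D
Root: G
Minor 3rd above G: Bb
Perfect 5th above G: D
The 5th = D


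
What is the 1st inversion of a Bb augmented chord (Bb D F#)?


Root position: Bb D F#
1st inversion: move root up an octave
Bass note: D
Notes (bottom to top) = D F# Bb


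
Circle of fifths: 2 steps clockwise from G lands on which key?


Let's work it out.
Each clockwise step on the circle of fifths moves up a perfect 5th
From G: G → D → A
= A


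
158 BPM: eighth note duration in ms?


One quarter-note beat = 60000 / BPM = 60000 / 158 ms
Eighth note = 1/2 × quarter note
Duration = 1/2 × 60000 / 158 = 30000 / 158
= 189.9 ms


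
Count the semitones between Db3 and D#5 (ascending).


Let's work it out.
Absolute semitone position = octave×12 + chromatic position
Db3: 3×12 + 1 = 37
D#5: 5×12 + 3 = 63
Difference = 63 - 37 = 26
= 26 semitones


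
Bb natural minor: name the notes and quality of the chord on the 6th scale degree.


Solution.
Bb natural minor scale: Bb C Db Eb F Gb Ab
Diatonic triad on degree 6 stacks scale notes 6, 1, 3: Gb Bb Db
Gb→Bb = 4 semitones; Gb→Db = 7 semitones → major triad
= Gb Bb Db (major)


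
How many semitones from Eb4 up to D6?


Let's work it out.
Absolute semitone position = octave×12 + chromatic position
Eb4: 4×12 + 3 = 51
D6: 6×12 + 2 = 74
Difference = 74 - 51 = 23
= 23 semitones


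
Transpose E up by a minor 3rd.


minor 3rd: 3 letter names, 3 semitones
Letter: E + 2 → G
Pitch: E + 3 semitones, spelled as a G → G
= G


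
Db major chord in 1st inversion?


Working:
Root position: Db F Ab
1st inversion: move root up an octave
Bass note: F
Notes (bottom to top) = F Ab Db


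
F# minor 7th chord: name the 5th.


Solution.
Minor 7th chord = root + minor 3rd + perfect 5th + minor 7th
Seventh chords stack in thirds, so the letter names are F-A-C-E
Root: F#
Minor 3rd above F#: A
Perfect 5th above F#: C#
Minor 7th above F#: E
The 5th = C#


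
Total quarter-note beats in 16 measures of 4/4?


Working:
Time signature 4/4: the bottom number 4 means the quarter note gets one count
The top number 4 means 4 quarter-note beats per measure
Total = 4 × 16 measures
= 64 quarter-note beats


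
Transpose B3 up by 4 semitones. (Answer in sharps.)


B3: chromatic position 11 in octave 3 → absolute = 3×12 + 11 = 47
Transpose up 4: 47 + 4 = 51
51 = 4×12 + 3 → D# in octave 4
Result = D#4


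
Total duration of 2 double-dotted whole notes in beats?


Let's work it out.
Base whole note = 4 beats
Dot 1 adds half the previous value: +2
Dot 2 adds half the previous value: +1
One double-dotted whole = 4 + 2 + 1 = 7
2 of them = 2 × 7 = 14
= 14 beats


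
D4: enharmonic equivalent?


Step by step:
Enharmonic notes sound the same pitch but are spelled with different letter names
D and C## name the same pitch class
= C##4


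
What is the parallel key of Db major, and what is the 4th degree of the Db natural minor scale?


Reasoning:
Parallel keys share the same tonic but differ in mode
Db major → parallel is Db minor
Db natural minor scale: Db Eb Fb Gb Ab Bbb Cb
= Db minor; 4th degree = Gb


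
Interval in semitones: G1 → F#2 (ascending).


Reasoning:
Absolute semitone position = octave×12 + chromatic position
G1: 1×12 + 7 = 19
F#2: 2×12 + 6 = 30
Difference = 30 - 19 = 11
= 11 semitones


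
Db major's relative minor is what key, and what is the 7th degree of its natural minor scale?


Working:
The relative minor shares the major's key signature and starts on its 6th degree
6th degree = a major 6th above the tonic; a major 6th above Db is Bb
→ relative minor of Db major is Bb minor
Bb natural minor scale: Bb C Db Eb F Gb Ab
= Bb minor; 7th degree = Ab


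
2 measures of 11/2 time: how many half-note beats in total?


Let's work it out.
Time signature 11/2: the bottom number 2 means the half note gets one count
The top number 11 means 11 half-note beats per measure
Total = 11 × 2 measures
= 22 half-note beats


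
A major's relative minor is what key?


Reasoning:
The relative minor shares the major's key signature and starts on its 6th degree
6th degree = a major 6th above the tonic; a major 6th above A is F#
→ relative minor of A major is F# minor
= F# minor


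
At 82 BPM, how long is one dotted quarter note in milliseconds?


Let's work it out.
One quarter-note beat = 60000 / BPM = 60000 / 82 ms
Dotted quarter note = 3/2 × quarter note
Duration = 3/2 × 60000 / 82 = 90000 / 82
= 1097.6 ms


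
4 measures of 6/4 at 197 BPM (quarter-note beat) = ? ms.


Quarter-note beat duration = 60000 / 197 ms
Beats per measure (6/4) = 6
One measure = 6 × 60000 / 197 = 360000 / 197 ms
4 measures = 4 × 360000 / 197 = 1440000 / 197
= 7309.6 ms


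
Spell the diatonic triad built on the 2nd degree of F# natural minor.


Working:
F# natural minor scale: F# G# A B C# D E
Diatonic triad on degree 2 stacks scale notes 2, 4, 6: G# B D
G#→B = 3 semitones; G#→D = 6 semitones → diminished triad
= G# B D (diminished)


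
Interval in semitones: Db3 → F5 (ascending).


Solution.
Absolute semitone position = octave×12 + chromatic position
Db3: 3×12 + 1 = 37
F5: 5×12 + 5 = 65
Difference = 65 - 37 = 28
= 28 semitones


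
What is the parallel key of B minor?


Solution.
Parallel keys share the same tonic but differ in mode
B minor → parallel is B major
= B major


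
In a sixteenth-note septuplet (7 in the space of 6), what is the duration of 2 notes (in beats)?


Septuplet: 7 notes occupy the space of 6 sixteenth notes
Space = 6 × 1/4 = 3/2 beats
Each septuplet note = 3/2 / 7 = 3/14 beats
2 notes = 2 × 3/14 = 3/7
= 3/7 beats


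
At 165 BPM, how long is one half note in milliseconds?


One quarter-note beat = 60000 / BPM = 60000 / 165 ms
Half note = 2 × quarter note
Duration = 2 × 60000 / 165 = 120000 / 165
= 727.3 ms


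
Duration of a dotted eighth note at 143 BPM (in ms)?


Solution.
One quarter-note beat = 60000 / BPM = 60000 / 143 ms
Dotted eighth note = 3/4 × quarter note
Duration = 3/4 × 60000 / 143 = 45000 / 143
= 314.7 ms


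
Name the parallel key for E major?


Reasoning:
Parallel keys share the same tonic but differ in mode
E major → parallel is E minor
= E minor


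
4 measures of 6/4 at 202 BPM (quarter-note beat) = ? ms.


Working:
Quarter-note beat duration = 60000 / 202 ms
Beats per measure (6/4) = 6
One measure = 6 × 60000 / 202 = 360000 / 202 ms
4 measures = 4 × 360000 / 202 = 1440000 / 202
= 7128.7 ms


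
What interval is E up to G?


Working:
Letter names: E → G spans 3 letter names → a 3rd
Semitones: E → G = 3 half-steps
A 3rd of 3 semitones is a minor 3rd
= minor 3rd


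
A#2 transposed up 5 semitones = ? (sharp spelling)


A#2: chromatic position 10 in octave 2 → absolute = 2×12 + 10 = 34
Transpose up 5: 34 + 5 = 39
39 = 3×12 + 3 → D# in octave 3
Result = D#3


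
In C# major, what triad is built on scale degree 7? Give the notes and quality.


Solution.
C# major scale: C# D# E# F# G# A# B#
Diatonic triad on degree 7 stacks scale notes 7, 2, 4: B# D# F#
B#→D# = 3 semitones; B#→F# = 6 semitones → diminished triad
= B# D# F# (diminished)


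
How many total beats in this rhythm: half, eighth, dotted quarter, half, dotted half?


Working:
Beat values:
  half = 2 beats
  eighth = 0.5 beats
  dotted quarter = 1.5 beats
  half = 2 beats
  dotted half = 3 beats
Sum = 2 + 0.5 + 1.5 + 2 + 3
= 9 beats


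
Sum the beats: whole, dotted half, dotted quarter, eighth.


Let's work it out.
Beat values:
  whole = 4 beats
  dotted half = 3 beats
  dotted quarter = 1.5 beats
  eighth = 0.5 beats
Sum = 4 + 3 + 1.5 + 0.5
= 9 beats


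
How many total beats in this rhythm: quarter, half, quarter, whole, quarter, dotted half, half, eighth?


Solution.
Beat values:
  quarter = 1 beat
  half = 2 beats
  quarter = 1 beat
  whole = 4 beats
  quarter = 1 beat
  dotted half = 3 beats
  half = 2 beats
  eighth = 0.5 beats
Sum = 1 + 2 + 1 + 4 + 1 + 3 + 2 + 0.5
= 14.5 beats


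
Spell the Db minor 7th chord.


Working:
Minor 7th chord = root + minor 3rd + perfect 5th + minor 7th
Seventh chords stack in thirds, so the letter names are D-F-A-C
Root: Db
Minor 3rd above Db: Fb
Perfect 5th above Db: Ab
Minor 7th above Db: Cb
Chord = Db Fb Ab Cb


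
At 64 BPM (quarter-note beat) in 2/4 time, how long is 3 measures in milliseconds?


Quarter-note beat duration = 60000 / 64 ms
Beats per measure (2/4) = 2
One measure = 2 × 60000 / 64 = 120000 / 64 ms
3 measures = 3 × 120000 / 64 = 360000 / 64
= 5625.0 ms


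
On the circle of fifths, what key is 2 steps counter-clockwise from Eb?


Each counter-clockwise step moves down a perfect 5th (= up a perfect 4th)
From Eb: Eb → Ab → Db
= Db


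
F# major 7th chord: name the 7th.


Reasoning:
Major 7th chord = root + major 3rd + perfect 5th + major 7th
Seventh chords stack in thirds, so the letter names are F-A-C-E
Root: F#
Major 3rd above F#: A#
Perfect 5th above F#: C#
Major 7th above F#: E#
The 7th = E#


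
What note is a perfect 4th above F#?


A 4th spans 4 letter names, so from F we land on B
A perfect 4th = 5 semitones above F#
Spell B at that pitch: B
= B


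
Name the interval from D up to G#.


Step by step:
Letter names: D → G spans 4 letter names → a 4th
Semitones: D → G# = 6 half-steps
A 4th of 6 semitones is an augmented 4th
= augmented 4th


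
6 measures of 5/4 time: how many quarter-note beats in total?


Time signature 5/4: the bottom number 4 means the quarter note gets one count
The top number 5 means 5 quarter-note beats per measure
Total = 5 × 6 measures
= 30 quarter-note beats


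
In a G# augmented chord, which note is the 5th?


Step by step:
Augmented triad = root + major 3rd (4 semitones) + augmented 5th (8 semitones)
A triad on G# stacks thirds, so the chord tones use letter names G-B-D
Root: G#
Major 3rd above G#: B#
Augmented 5th above G#: D##
The 5th = D##


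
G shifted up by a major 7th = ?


Let's work it out.
major 7th: 7 letter names, 11 semitones
Letter: G + 6 → F
Pitch: G + 11 semitones, spelled as an F → F#
= F#


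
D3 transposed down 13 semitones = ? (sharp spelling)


Step by step:
D3: chromatic position 2 in octave 3 → absolute = 3×12 + 2 = 38
Transpose down 13: 38 - 13 = 25
25 = 2×12 + 1 → C# in octave 2
Result = C#2


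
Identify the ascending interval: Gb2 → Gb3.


Step by step:
Letter names: G → G spans 8 letter names → an octave
Semitones: Gb2 → Gb3 = 12 half-steps
An octave of 12 semitones is a perfect octave
= perfect octave


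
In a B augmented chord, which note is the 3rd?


Reasoning:
Augmented triad = root + major 3rd (4 semitones) + augmented 5th (8 semitones)
A triad on B stacks thirds, so the chord tones use letter names B-D-F
Root: B
Major 3rd above B: D#
Augmented 5th above B: F##
The 3rd = D#


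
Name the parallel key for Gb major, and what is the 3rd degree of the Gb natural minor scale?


Working:
Parallel keys share the same tonic but differ in mode
Gb major → parallel is Gb minor
Gb natural minor scale: Gb Ab Bbb Cb Db Ebb Fb
= Gb minor; 3rd degree = Bbb


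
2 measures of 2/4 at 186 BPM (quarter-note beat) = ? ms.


Solution.
Quarter-note beat duration = 60000 / 186 ms
Beats per measure (2/4) = 2
One measure = 2 × 60000 / 186 = 120000 / 186 ms
2 measures = 2 × 120000 / 186 = 240000 / 186
= 1290.3 ms


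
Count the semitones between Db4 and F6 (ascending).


Solution.
Absolute semitone position = octave×12 + chromatic position
Db4: 4×12 + 1 = 49
F6: 6×12 + 5 = 77
Difference = 77 - 49 = 28
= 28 semitones


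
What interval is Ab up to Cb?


Letter names: A → C spans 3 letter names → a 3rd
Semitones: Ab → Cb = 3 half-steps
A 3rd of 3 semitones is a minor 3rd
= minor 3rd


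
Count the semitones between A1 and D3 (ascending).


Absolute semitone position = octave×12 + chromatic position
A1: 1×12 + 9 = 21
D3: 3×12 + 2 = 38
Difference = 38 - 21 = 17
= 17 semitones


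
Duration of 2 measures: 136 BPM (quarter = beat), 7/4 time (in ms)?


Quarter-note beat duration = 60000 / 136 ms
Beats per measure (7/4) = 7
One measure = 7 × 60000 / 136 = 420000 / 136 ms
2 measures = 2 × 420000 / 136 = 840000 / 136
= 6176.5 ms


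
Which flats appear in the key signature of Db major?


Solution.
Flat major keys: C(0), F(1), Bb(2), Eb(3), Ab(4), Db(5), Gb(6), Cb(7)
Db major has 5 flats
Order of flats: Bb Eb Ab Db Gb Cb Fb → first 5: Bb, Eb, Ab, Db, Gb
= Bb, Eb, Ab, Db, Gb


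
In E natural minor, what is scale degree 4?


Solution.
Natural minor scale pattern: W-H-W-W-H-W-W (2-1-2-2-1-2-2 semitones)
Starting from E:
  E + 2 semitones → F#
  F# + 1 semitone → G
  G + 2 semitones → A
  A + 2 semitones → B
  B + 1 semitone → C
  C + 2 semitones → D
  D + 2 semitones → E
Scale: E F# G A B C D
Degree 4 = A


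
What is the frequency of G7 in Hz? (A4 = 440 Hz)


Step by step:
f = 440 × 2^(n/12) where n = semitones from A4
G7: 34 semitones from A4
f = 440 × 2^(34/12)
f = 3135.96 Hz


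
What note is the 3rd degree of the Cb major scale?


Reasoning:
Major scale pattern: W-W-H-W-W-W-H (2-2-1-2-2-2-1 semitones)
Starting from Cb:
  Cb + 2 semitones → Db
  Db + 2 semitones → Eb
  Eb + 1 semitone → Fb
  Fb + 2 semitones → Gb
  Gb + 2 semitones → Ab
  Ab + 2 semitones → Bb
  Bb + 1 semitone → Cb
Scale: Cb Db Eb Fb Gb Ab Bb
Degree 3 = Eb


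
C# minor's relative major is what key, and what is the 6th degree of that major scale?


Let's work it out.
The relative major shares the key signature and is a minor 3rd above the minor tonic
A minor 3rd above C# is E
→ relative major of C# minor is E major
E major scale: E F# G# A B C# D#
= E major; 6th degree = C#


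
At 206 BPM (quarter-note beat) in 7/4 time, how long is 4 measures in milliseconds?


Reasoning:
Quarter-note beat duration = 60000 / 206 ms
Beats per measure (7/4) = 7
One measure = 7 × 60000 / 206 = 420000 / 206 ms
4 measures = 4 × 420000 / 206 = 1680000 / 206
= 8155.3 ms


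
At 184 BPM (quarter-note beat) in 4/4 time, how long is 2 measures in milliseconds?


Quarter-note beat duration = 60000 / 184 ms
Beats per measure (4/4) = 4
One measure = 4 × 60000 / 184 = 240000 / 184 ms
2 measures = 2 × 240000 / 184 = 480000 / 184
= 2608.7 ms


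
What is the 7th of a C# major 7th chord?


Major 7th chord = root + major 3rd + perfect 5th + major 7th
Seventh chords stack in thirds, so the letter names are C-E-G-B
Root: C#
Major 3rd above C#: E#
Perfect 5th above C#: G#
Major 7th above C#: B#
The 7th = B#


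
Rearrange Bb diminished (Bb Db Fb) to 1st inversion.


Reasoning:
Root position: Bb Db Fb
1st inversion: move root up an octave
Bass note: Db
Notes (bottom to top) = Db Fb Bb


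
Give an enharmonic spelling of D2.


Enharmonic notes sound the same pitch but are spelled with different letter names
D and Ebb name the same pitch class
= Ebb2


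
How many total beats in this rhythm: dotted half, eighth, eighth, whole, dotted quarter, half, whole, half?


Reasoning:
Beat values:
  dotted half = 3 beats
  eighth = 0.5 beats
  eighth = 0.5 beats
  whole = 4 beats
  dotted quarter = 1.5 beats
  half = 2 beats
  whole = 4 beats
  half = 2 beats
Sum = 3 + 0.5 + 0.5 + 4 + 1.5 + 2 + 4 + 2
= 17.5 beats


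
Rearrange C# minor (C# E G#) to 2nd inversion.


Root position: C# E G#
2nd inversion: move root and 3rd up an octave
Bass note: G#
Notes (bottom to top) = G# C# E


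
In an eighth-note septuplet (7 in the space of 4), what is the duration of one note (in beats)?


Solution.
Septuplet: 7 notes occupy the space of 4 eighth notes
Space = 4 × 1/2 = 2 beats
Each septuplet note = 2 / 7 = 2/7 beats
= 2/7 beats


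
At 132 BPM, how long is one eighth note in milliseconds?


Reasoning:
One quarter-note beat = 60000 / BPM = 60000 / 132 ms
Eighth note = 1/2 × quarter note
Duration = 1/2 × 60000 / 132 = 30000 / 132
= 227.3 ms


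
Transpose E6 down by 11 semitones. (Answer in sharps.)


Step by step:
E6: chromatic position 4 in octave 6 → absolute = 6×12 + 4 = 76
Transpose down 11: 76 - 11 = 65
65 = 5×12 + 5 → F in octave 5
Result = F5


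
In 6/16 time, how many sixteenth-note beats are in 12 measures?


Let's work it out.
Time signature 6/16: the bottom number 16 means the sixteenth note gets one count
The top number 6 means 6 sixteenth-note beats per measure
Total = 6 × 12 measures
= 72 sixteenth-note beats


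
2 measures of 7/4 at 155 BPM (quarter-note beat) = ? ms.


Quarter-note beat duration = 60000 / 155 ms
Beats per measure (7/4) = 7
One measure = 7 × 60000 / 155 = 420000 / 155 ms
2 measures = 2 × 420000 / 155 = 840000 / 155
= 5419.4 ms


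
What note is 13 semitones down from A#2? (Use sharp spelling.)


A#2: chromatic position 10 in octave 2 → absolute = 2×12 + 10 = 34
Transpose down 13: 34 - 13 = 21
21 = 1×12 + 9 → A in octave 1
Result = A1


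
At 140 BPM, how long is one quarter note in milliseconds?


Working:
One quarter-note beat = 60000 / BPM = 60000 / 140 ms
Duration = 60000 / 140
= 428.6 ms


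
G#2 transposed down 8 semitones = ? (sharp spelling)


Working:
G#2: chromatic position 8 in octave 2 → absolute = 2×12 + 8 = 32
Transpose down 8: 32 - 8 = 24
24 = 2×12 + 0 → C in octave 2
Result = C2


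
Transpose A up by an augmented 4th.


Let's work it out.
augmented 4th: 4 letter names, 6 semitones
Letter: A + 3 → D
Pitch: A + 6 semitones, spelled as a D → D#
= D#


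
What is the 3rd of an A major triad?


Let's work it out.
Major triad = root + major 3rd (4 semitones) + perfect 5th (7 semitones)
A triad on A stacks thirds, so the chord tones use letter names A-C-E
Root: A
Major 3rd above A: C#
Perfect 5th above A: E
The 3rd = C#


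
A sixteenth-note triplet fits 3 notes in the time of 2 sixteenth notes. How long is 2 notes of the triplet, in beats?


Let's work it out.
Triplet: 3 notes occupy the space of 2 sixteenth notes
Space = 2 × 1/4 = 1/2 beats
Each triplet note = 1/2 / 3 = 1/6 beats
2 notes = 2 × 1/6 = 1/3
= 1/3 beats


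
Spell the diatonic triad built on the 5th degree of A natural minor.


Let's work it out.
A natural minor scale: A B C D E F G
Diatonic triad on degree 5 stacks scale notes 5, 7, 2: E G B
E→G = 3 semitones; E→B = 7 semitones → minor triad
= E G B (minor)


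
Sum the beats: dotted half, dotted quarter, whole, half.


Reasoning:
Beat values:
  dotted half = 3 beats
  dotted quarter = 1.5 beats
  whole = 4 beats
  half = 2 beats
Sum = 3 + 1.5 + 4 + 2
= 10.5 beats


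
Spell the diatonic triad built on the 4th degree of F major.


F major scale: F G A Bb C D E
Diatonic triad on degree 4 stacks scale notes 4, 6, 1: Bb D F
Bb→D = 4 semitones; Bb→F = 7 semitones → major triad
= Bb D F (major)


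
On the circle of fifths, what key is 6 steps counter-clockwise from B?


Each counter-clockwise step moves down a perfect 5th (= up a perfect 4th)
From B: B → E → A → D → G → C → F
= F


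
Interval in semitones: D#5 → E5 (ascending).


Reasoning:
Absolute semitone position = octave×12 + chromatic position
D#5: 5×12 + 3 = 63
E5: 5×12 + 4 = 64
Difference = 64 - 63 = 1
= 1 semitone


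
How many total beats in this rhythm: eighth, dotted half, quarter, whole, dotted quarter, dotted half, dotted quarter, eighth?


Solution.
Beat values:
  eighth = 0.5 beats
  dotted half = 3 beats
  quarter = 1 beat
  whole = 4 beats
  dotted quarter = 1.5 beats
  dotted half = 3 beats
  dotted quarter = 1.5 beats
  eighth = 0.5 beats
Sum = 0.5 + 3 + 1 + 4 + 1.5 + 3 + 1.5 + 0.5
= 15 beats


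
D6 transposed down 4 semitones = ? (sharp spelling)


D6: chromatic position 2 in octave 6 → absolute = 6×12 + 2 = 74
Transpose down 4: 74 - 4 = 70
70 = 5×12 + 10 → A# in octave 5
Result = A#5


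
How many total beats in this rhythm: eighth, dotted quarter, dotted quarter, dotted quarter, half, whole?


Reasoning:
Beat values:
  eighth = 0.5 beats
  dotted quarter = 1.5 beats
  dotted quarter = 1.5 beats
  dotted quarter = 1.5 beats
  half = 2 beats
  whole = 4 beats
Sum = 0.5 + 1.5 + 1.5 + 1.5 + 2 + 4
= 11 beats


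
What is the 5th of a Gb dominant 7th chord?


Working:
Dominant 7th chord = root + major 3rd + perfect 5th + minor 7th
Seventh chords stack in thirds, so the letter names are G-B-D-F
Root: Gb
Major 3rd above Gb: Bb
Perfect 5th above Gb: Db
Minor 7th above Gb: Fb
The 5th = Db


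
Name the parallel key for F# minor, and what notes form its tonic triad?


Solution.
Parallel keys share the same tonic but differ in mode
F# minor → parallel is F# major
Tonic triad of F# major = F# A# C#
= F# major; triad = F# A# C#


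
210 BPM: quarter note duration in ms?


Step by step:
One quarter-note beat = 60000 / BPM = 60000 / 210 ms
Duration = 60000 / 210
= 285.7 ms


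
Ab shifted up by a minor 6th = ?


Step by step:
minor 6th: 6 letter names, 8 semitones
Letter: A + 5 → F
Pitch: Ab + 8 semitones, spelled as an F → Fb
= Fb


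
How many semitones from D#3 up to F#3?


Let's work it out.
Absolute semitone position = octave×12 + chromatic position
D#3: 3×12 + 3 = 39
F#3: 3×12 + 6 = 42
Difference = 42 - 39 = 3
= 3 semitones


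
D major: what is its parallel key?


Parallel keys share the same tonic but differ in mode
D major → parallel is D minor
= D minor


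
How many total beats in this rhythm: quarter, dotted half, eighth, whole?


Solution.
Beat values:
  quarter = 1 beat
  dotted half = 3 beats
  eighth = 0.5 beats
  whole = 4 beats
Sum = 1 + 3 + 0.5 + 4
= 8.5 beats


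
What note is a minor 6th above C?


Working:
A 6th spans 6 letter names, so from C we land on A
A minor 6th = 8 semitones above C
Spell A at that pitch: Ab
= Ab


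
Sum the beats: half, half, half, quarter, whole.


Beat values:
  half = 2 beats
  half = 2 beats
  half = 2 beats
  quarter = 1 beat
  whole = 4 beats
Sum = 2 + 2 + 2 + 1 + 4
= 11 beats


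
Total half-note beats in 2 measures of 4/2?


Time signature 4/2: the bottom number 2 means the half note gets one count
The top number 4 means 4 half-note beats per measure
Total = 4 × 2 measures
= 8 half-note beats


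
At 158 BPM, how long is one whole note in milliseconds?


Reasoning:
One quarter-note beat = 60000 / BPM = 60000 / 158 ms
Whole note = 4 × quarter note
Duration = 4 × 60000 / 158 = 240000 / 158
= 1519.0 ms


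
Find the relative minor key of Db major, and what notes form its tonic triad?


Let's work it out.
The relative minor shares the major's key signature and starts on its 6th degree
6th degree = a major 6th above the tonic; a major 6th above Db is Bb
→ relative minor of Db major is Bb minor
Tonic triad of Bb minor = root + minor 3rd + perfect 5th = Bb Db F
= Bb minor; triad = Bb Db F


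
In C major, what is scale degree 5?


Step by step:
Major scale pattern: W-W-H-W-W-W-H (2-2-1-2-2-2-1 semitones)
Starting from C:
  C + 2 semitones → D
  D + 2 semitones → E
  E + 1 semitone → F
  F + 2 semitones → G
  G + 2 semitones → A
  A + 2 semitones → B
  B + 1 semitone → C
Scale: C D E F G A B
Degree 5 = G


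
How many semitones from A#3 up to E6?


Let's work it out.
Absolute semitone position = octave×12 + chromatic position
A#3: 3×12 + 10 = 46
E6: 6×12 + 4 = 76
Difference = 76 - 46 = 30
= 30 semitones


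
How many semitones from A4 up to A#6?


Step by step:
Absolute semitone position = octave×12 + chromatic position
A4: 4×12 + 9 = 57
A#6: 6×12 + 10 = 82
Difference = 82 - 57 = 25
= 25 semitones


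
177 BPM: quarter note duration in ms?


One quarter-note beat = 60000 / BPM = 60000 / 177 ms
Duration = 60000 / 177
= 339.0 ms


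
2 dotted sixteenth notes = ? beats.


Base sixteenth note = 1/4 beats
Dot 1 adds half the previous value: +1/8
One dotted sixteenth = 1/4 + 1/8 = 3/8
2 of them = 2 × 3/8 = 3/4
= 3/4 beats


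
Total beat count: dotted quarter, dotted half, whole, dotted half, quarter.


Beat values:
  dotted quarter = 1.5 beats
  dotted half = 3 beats
  whole = 4 beats
  dotted half = 3 beats
  quarter = 1 beat
Sum = 1.5 + 3 + 4 + 3 + 1
= 12.5 beats


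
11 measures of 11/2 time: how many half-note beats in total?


Step by step:
Time signature 11/2: the bottom number 2 means the half note gets one count
The top number 11 means 11 half-note beats per measure
Total = 11 × 11 measures
= 121 half-note beats


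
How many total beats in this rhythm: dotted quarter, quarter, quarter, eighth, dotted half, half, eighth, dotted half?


Beat values:
  dotted quarter = 1.5 beats
  quarter = 1 beat
  quarter = 1 beat
  eighth = 0.5 beats
  dotted half = 3 beats
  half = 2 beats
  eighth = 0.5 beats
  dotted half = 3 beats
Sum = 1.5 + 1 + 1 + 0.5 + 3 + 2 + 0.5 + 3
= 12.5 beats


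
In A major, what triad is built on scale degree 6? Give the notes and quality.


Working:
A major scale: A B C# D E F# G#
Diatonic triad on degree 6 stacks scale notes 6, 1, 3: F# A C#
F#→A = 3 semitones; F#→C# = 7 semitones → minor triad
= F# A C# (minor)


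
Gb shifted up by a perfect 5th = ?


Reasoning:
perfect 5th: 5 letter names, 7 semitones
Letter: G + 4 → D
Pitch: Gb + 7 semitones, spelled as a D → Db
= Db


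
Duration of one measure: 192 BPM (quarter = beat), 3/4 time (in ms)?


Working:
Quarter-note beat duration = 60000 / 192 ms
Beats per measure (3/4) = 3
One measure = 3 × 60000 / 192 = 180000 / 192 ms
= 937.5 ms


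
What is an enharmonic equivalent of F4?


Enharmonic notes sound the same pitch but are spelled with different letter names
F and Gbb name the same pitch class
= Gbb4


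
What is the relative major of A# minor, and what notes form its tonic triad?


Reasoning:
The relative major shares the key signature and is a minor 3rd above the minor tonic
A minor 3rd above A# is C#
→ relative major of A# minor is C# major
Tonic triad of C# major = root + major 3rd + perfect 5th = C# E# G#
= C# major; triad = C# E# G#


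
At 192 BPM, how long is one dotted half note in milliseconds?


Step by step:
One quarter-note beat = 60000 / BPM = 60000 / 192 ms
Dotted half note = 3 × quarter note
Duration = 3 × 60000 / 192 = 180000 / 192
= 937.5 ms


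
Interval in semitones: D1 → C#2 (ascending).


Let's work it out.
Absolute semitone position = octave×12 + chromatic position
D1: 1×12 + 2 = 14
C#2: 2×12 + 1 = 25
Difference = 25 - 14 = 11
= 11 semitones


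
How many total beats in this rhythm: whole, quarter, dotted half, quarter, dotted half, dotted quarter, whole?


Step by step:
Beat values:
  whole = 4 beats
  quarter = 1 beat
  dotted half = 3 beats
  quarter = 1 beat
  dotted half = 3 beats
  dotted quarter = 1.5 beats
  whole = 4 beats
Sum = 4 + 1 + 3 + 1 + 3 + 1.5 + 4
= 17.5 beats


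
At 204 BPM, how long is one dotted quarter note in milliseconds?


Solution.
One quarter-note beat = 60000 / BPM = 60000 / 204 ms
Dotted quarter note = 3/2 × quarter note
Duration = 3/2 × 60000 / 204 = 90000 / 204
= 441.2 ms


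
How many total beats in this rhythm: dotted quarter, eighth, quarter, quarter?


Beat values:
  dotted quarter = 1.5 beats
  eighth = 0.5 beats
  quarter = 1 beat
  quarter = 1 beat
Sum = 1.5 + 0.5 + 1 + 1
= 4 beats


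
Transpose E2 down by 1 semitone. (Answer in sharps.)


Reasoning:
E2: chromatic position 4 in octave 2 → absolute = 2×12 + 4 = 28
Transpose down 1: 28 - 1 = 27
27 = 2×12 + 3 → D# in octave 2
Result = D#2


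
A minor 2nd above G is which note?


Working:
A 2nd spans 2 letter names, so from G we land on A
A minor 2nd = 1 semitone above G
Spell A at that pitch: Ab
= Ab


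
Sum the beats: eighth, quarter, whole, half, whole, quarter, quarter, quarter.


Beat values:
  eighth = 0.5 beats
  quarter = 1 beat
  whole = 4 beats
  half = 2 beats
  whole = 4 beats
  quarter = 1 beat
  quarter = 1 beat
  quarter = 1 beat
Sum = 0.5 + 1 + 4 + 2 + 4 + 1 + 1 + 1
= 14.5 beats


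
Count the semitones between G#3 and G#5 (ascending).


Let's work it out.
Absolute semitone position = octave×12 + chromatic position
G#3: 3×12 + 8 = 44
G#5: 5×12 + 8 = 68
Difference = 68 - 44 = 24
= 24 semitones


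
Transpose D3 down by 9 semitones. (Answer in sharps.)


Solution.
D3: chromatic position 2 in octave 3 → absolute = 3×12 + 2 = 38
Transpose down 9: 38 - 9 = 29
29 = 2×12 + 5 → F in octave 2
Result = F2


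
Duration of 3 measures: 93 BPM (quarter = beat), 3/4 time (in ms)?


Reasoning:
Quarter-note beat duration = 60000 / 93 ms
Beats per measure (3/4) = 3
One measure = 3 × 60000 / 93 = 180000 / 93 ms
3 measures = 3 × 180000 / 93 = 540000 / 93
= 5806.5 ms


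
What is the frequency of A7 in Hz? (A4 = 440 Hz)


f = 440 × 2^(n/12) where n = semitones from A4
A7: 36 semitones from A4
f = 440 × 2^(36/12)
f = 3520.00 Hz


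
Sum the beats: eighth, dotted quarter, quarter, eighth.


Let's work it out.
Beat values:
  eighth = 0.5 beats
  dotted quarter = 1.5 beats
  quarter = 1 beat
  eighth = 0.5 beats
Sum = 0.5 + 1.5 + 1 + 0.5
= 3.5 beats


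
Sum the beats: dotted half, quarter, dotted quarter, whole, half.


Let's work it out.
Beat values:
  dotted half = 3 beats
  quarter = 1 beat
  dotted quarter = 1.5 beats
  whole = 4 beats
  half = 2 beats
Sum = 3 + 1 + 1.5 + 4 + 2
= 11.5 beats


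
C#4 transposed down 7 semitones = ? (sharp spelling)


Reasoning:
C#4: chromatic position 1 in octave 4 → absolute = 4×12 + 1 = 49
Transpose down 7: 49 - 7 = 42
42 = 3×12 + 6 → F# in octave 3
Result = F#3
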